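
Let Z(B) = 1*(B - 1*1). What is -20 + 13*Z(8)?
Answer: 71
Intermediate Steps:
Z(B) = -1 + B (Z(B) = 1*(B - 1) = 1*(-1 + B) = -1 + B)
-20 + 13*Z(8) = -20 + 13*(-1 + 8) = -20 + 13*7 = -20 + 91 = 71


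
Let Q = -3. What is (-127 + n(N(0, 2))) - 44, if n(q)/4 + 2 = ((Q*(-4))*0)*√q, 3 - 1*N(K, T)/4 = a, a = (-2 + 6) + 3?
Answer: -179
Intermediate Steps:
a = 7 (a = 4 + 3 = 7)
N(K, T) = -16 (N(K, T) = 12 - 4*7 = 12 - 28 = -16)
n(q) = -8 (n(q) = -8 + 4*((-3*(-4)*0)*√q) = -8 + 4*((12*0)*√q) = -8 + 4*(0*√q) = -8 + 4*0 = -8 + 0 = -8)
(-127 + n(N(0, 2))) - 44 = (-127 - 8) - 44 = -135 - 44 = -179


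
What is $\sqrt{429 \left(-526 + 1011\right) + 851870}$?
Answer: $\sqrt{1059935} \approx 1029.5$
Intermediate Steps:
$\sqrt{429 \left(-526 + 1011\right) + 851870} = \sqrt{429 \cdot 485 + 851870} = \sqrt{208065 + 851870} = \sqrt{1059935}$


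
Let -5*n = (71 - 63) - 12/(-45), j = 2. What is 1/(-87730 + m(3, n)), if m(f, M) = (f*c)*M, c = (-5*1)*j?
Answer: -5/438402 ≈ -1.1405e-5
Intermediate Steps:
c = -10 (c = -5*1*2 = -5*2 = -10)
n = -124/75 (n = -((71 - 63) - 12/(-45))/5 = -(8 - 12*(-1/45))/5 = -(8 + 4/15)/5 = -1/5*124/15 = -124/75 ≈ -1.6533)
m(f, M) = -10*M*f (m(f, M) = (f*(-10))*M = (-10*f)*M = -10*M*f)
1/(-87730 + m(3, n)) = 1/(-87730 - 10*(-124/75)*3) = 1/(-87730 + 248/5) = 1/(-438402/5) = -5/438402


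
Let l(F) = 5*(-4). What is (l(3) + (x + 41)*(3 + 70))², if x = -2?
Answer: 7991929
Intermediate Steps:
l(F) = -20
(l(3) + (x + 41)*(3 + 70))² = (-20 + (-2 + 41)*(3 + 70))² = (-20 + 39*73)² = (-20 + 2847)² = 2827² = 7991929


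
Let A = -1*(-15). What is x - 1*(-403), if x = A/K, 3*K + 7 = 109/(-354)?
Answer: 1026631/2587 ≈ 396.84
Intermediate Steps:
A = 15
K = -2587/1062 (K = -7/3 + (109/(-354))/3 = -7/3 + (109*(-1/354))/3 = -7/3 + (⅓)*(-109/354) = -7/3 - 109/1062 = -2587/1062 ≈ -2.4360)
x = -15930/2587 (x = 15/(-2587/1062) = 15*(-1062/2587) = -15930/2587 ≈ -6.1577)
x - 1*(-403) = -15930/2587 - 1*(-403) = -15930/2587 + 403 = 1026631/2587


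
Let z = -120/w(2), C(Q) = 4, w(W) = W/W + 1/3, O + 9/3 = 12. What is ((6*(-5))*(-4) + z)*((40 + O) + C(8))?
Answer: 1590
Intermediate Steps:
O = 9 (O = -3 + 12 = 9)
w(W) = 4/3 (w(W) = 1 + 1*(1/3) = 1 + 1/3 = 4/3)
z = -90 (z = -120/4/3 = -120*3/4 = -90)
((6*(-5))*(-4) + z)*((40 + O) + C(8)) = ((6*(-5))*(-4) - 90)*((40 + 9) + 4) = (-30*(-4) - 90)*(49 + 4) = (120 - 90)*53 = 30*53 = 1590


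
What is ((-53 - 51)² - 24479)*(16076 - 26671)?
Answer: 144759485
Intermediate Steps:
((-53 - 51)² - 24479)*(16076 - 26671) = ((-104)² - 24479)*(-10595) = (10816 - 24479)*(-10595) = -13663*(-10595) = 144759485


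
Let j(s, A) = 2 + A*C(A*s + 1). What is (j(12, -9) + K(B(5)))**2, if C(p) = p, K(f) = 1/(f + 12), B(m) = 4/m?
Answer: 3814915225/4096 ≈ 9.3138e+5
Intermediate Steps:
K(f) = 1/(12 + f)
j(s, A) = 2 + A*(1 + A*s) (j(s, A) = 2 + A*(A*s + 1) = 2 + A*(1 + A*s))
(j(12, -9) + K(B(5)))**2 = ((2 - 9*(1 - 9*12)) + 1/(12 + 4/5))**2 = ((2 - 9*(1 - 108)) + 1/(12 + 4*(1/5)))**2 = ((2 - 9*(-107)) + 1/(12 + 4/5))**2 = ((2 + 963) + 1/(64/5))**2 = (965 + 5/64)**2 = (61765/64)**2 = 3814915225/4096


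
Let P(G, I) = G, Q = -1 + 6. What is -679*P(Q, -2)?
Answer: -3395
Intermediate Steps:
Q = 5
-679*P(Q, -2) = -679*5 = -3395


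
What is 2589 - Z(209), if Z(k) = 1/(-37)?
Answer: 95794/37 ≈ 2589.0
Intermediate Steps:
Z(k) = -1/37
2589 - Z(209) = 2589 - 1*(-1/37) = 2589 + 1/37 = 95794/37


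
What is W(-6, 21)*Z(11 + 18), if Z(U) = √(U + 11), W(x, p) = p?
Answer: 42*√10 ≈ 132.82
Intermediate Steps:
Z(U) = √(11 + U)
W(-6, 21)*Z(11 + 18) = 21*√(11 + (11 + 18)) = 21*√(11 + 29) = 21*√40 = 21*(2*√10) = 42*√10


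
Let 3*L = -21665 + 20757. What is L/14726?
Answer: -454/22089 ≈ -0.020553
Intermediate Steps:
L = -908/3 (L = (-21665 + 20757)/3 = (⅓)*(-908) = -908/3 ≈ -302.67)
L/14726 = -908/3/14726 = -908/3*1/14726 = -454/22089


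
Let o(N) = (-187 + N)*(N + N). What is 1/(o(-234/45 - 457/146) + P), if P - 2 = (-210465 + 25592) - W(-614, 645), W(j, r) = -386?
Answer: -266450/48288932379 ≈ -5.5178e-6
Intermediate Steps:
o(N) = 2*N*(-187 + N) (o(N) = (-187 + N)*(2*N) = 2*N*(-187 + N))
P = -184485 (P = 2 + ((-210465 + 25592) - 1*(-386)) = 2 + (-184873 + 386) = 2 - 184487 = -184485)
1/(o(-234/45 - 457/146) + P) = 1/(2*(-234/45 - 457/146)*(-187 + (-234/45 - 457/146)) - 184485) = 1/(2*(-234*1/45 - 457*1/146)*(-187 + (-234*1/45 - 457*1/146)) - 184485) = 1/(2*(-26/5 - 457/146)*(-187 + (-26/5 - 457/146)) - 184485) = 1/(2*(-6081/730)*(-187 - 6081/730) - 184485) = 1/(2*(-6081/730)*(-142591/730) - 184485) = 1/(867095871/266450 - 184485) = 1/(-48288932379/266450) = -266450/48288932379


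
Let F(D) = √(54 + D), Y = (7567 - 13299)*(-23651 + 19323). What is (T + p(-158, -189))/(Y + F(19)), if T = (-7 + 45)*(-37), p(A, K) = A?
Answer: -38799862144/615441627145143 + 1564*√73/615441627145143 ≈ -6.3044e-5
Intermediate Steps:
Y = 24808096 (Y = -5732*(-4328) = 24808096)
T = -1406 (T = 38*(-37) = -1406)
(T + p(-158, -189))/(Y + F(19)) = (-1406 - 158)/(24808096 + √(54 + 19)) = -1564/(24808096 + √73)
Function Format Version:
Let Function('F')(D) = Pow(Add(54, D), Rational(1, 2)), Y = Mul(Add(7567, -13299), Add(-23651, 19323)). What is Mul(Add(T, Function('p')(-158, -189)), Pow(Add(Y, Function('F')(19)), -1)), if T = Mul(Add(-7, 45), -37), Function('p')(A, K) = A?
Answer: Add(Rational(-38799862144, 615441627145143), Mul(Rational(1564, 615441627145143), Pow(73, Rational(1, 2)))) ≈ -6.3044e-5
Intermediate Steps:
Y = 24808096 (Y = Mul(-5732, -4328) = 24808096)
T = -1406 (T = Mul(38, -37) = -1406)
Mul(Add(T, Function('p')(-158, -189)), Pow(Add(Y, Function('F')(19)), -1)) = Mul(Add(-1406, -158), Pow(Add(24808096, Pow(Add(54, 19), Rational(1, 2))), -1)) = Mul(-1564, Pow(Add(24808096, Pow(73, Rational(1, 2))), -1))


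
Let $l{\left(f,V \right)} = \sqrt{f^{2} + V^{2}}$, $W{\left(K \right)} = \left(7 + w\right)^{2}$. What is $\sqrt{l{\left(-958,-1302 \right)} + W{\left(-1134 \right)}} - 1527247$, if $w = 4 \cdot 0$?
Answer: $-1527247 + \sqrt{49 + 2 \sqrt{653242}} \approx -1.5272 \cdot 10^{6}$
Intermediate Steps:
$w = 0$
$W{\left(K \right)} = 49$ ($W{\left(K \right)} = \left(7 + 0\right)^{2} = 7^{2} = 49$)
$l{\left(f,V \right)} = \sqrt{V^{2} + f^{2}}$
$\sqrt{l{\left(-958,-1302 \right)} + W{\left(-1134 \right)}} - 1527247 = \sqrt{\sqrt{\left(-1302\right)^{2} + \left(-958\right)^{2}} + 49} - 1527247 = \sqrt{\sqrt{1695204 + 917764} + 49} - 1527247 = \sqrt{\sqrt{2612968} + 49} - 1527247 = \sqrt{2 \sqrt{653242} + 49} - 1527247 = \sqrt{49 + 2 \sqrt{653242}} - 1527247 = -1527247 + \sqrt{49 + 2 \sqrt{653242}}$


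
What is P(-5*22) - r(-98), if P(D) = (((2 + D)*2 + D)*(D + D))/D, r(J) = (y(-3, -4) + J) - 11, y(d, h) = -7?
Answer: -536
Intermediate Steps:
r(J) = -18 + J (r(J) = (-7 + J) - 11 = -18 + J)
P(D) = 8 + 6*D (P(D) = (((4 + 2*D) + D)*(2*D))/D = ((4 + 3*D)*(2*D))/D = (2*D*(4 + 3*D))/D = 8 + 6*D)
P(-5*22) - r(-98) = (8 + 6*(-5*22)) - (-18 - 98) = (8 + 6*(-110)) - 1*(-116) = (8 - 660) + 116 = -652 + 116 = -536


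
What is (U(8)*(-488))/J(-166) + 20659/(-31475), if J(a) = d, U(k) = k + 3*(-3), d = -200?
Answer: -97458/31475 ≈ -3.0964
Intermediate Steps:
U(k) = -9 + k (U(k) = k - 9 = -9 + k)
J(a) = -200
(U(8)*(-488))/J(-166) + 20659/(-31475) = ((-9 + 8)*(-488))/(-200) + 20659/(-31475) = -1*(-488)*(-1/200) + 20659*(-1/31475) = 488*(-1/200) - 20659/31475 = -61/25 - 20659/31475 = -97458/31475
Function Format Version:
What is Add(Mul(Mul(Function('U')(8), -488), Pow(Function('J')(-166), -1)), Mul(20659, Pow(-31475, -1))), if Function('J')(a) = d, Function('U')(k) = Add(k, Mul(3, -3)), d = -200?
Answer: Rational(-97458, 31475) ≈ -3.0964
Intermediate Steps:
Function('U')(k) = Add(-9, k) (Function('U')(k) = Add(k, -9) = Add(-9, k))
Function('J')(a) = -200
Add(Mul(Mul(Function('U')(8), -488), Pow(Function('J')(-166), -1)), Mul(20659, Pow(-31475, -1))) = Add(Mul(Mul(Add(-9, 8), -488), Pow(-200, -1)), Mul(20659, Pow(-31475, -1))) = Add(Mul(Mul(-1, -488), Rational(-1, 200)), Mul(20659, Rational(-1, 31475))) = Add(Mul(488, Rational(-1, 200)), Rational(-20659, 31475)) = Add(Rational(-61, 25), Rational(-20659, 31475)) = Rational(-97458, 31475)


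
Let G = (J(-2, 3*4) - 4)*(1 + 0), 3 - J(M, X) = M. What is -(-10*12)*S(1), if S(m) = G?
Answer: 120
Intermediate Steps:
J(M, X) = 3 - M
G = 1 (G = ((3 - 1*(-2)) - 4)*(1 + 0) = ((3 + 2) - 4)*1 = (5 - 4)*1 = 1*1 = 1)
S(m) = 1
-(-10*12)*S(1) = -(-10*12) = -(-120) = -1*(-120) = 120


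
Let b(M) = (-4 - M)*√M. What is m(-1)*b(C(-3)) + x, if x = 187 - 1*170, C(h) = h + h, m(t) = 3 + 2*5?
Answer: 17 + 26*I*√6 ≈ 17.0 + 63.687*I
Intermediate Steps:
m(t) = 13 (m(t) = 3 + 10 = 13)
C(h) = 2*h
x = 17 (x = 187 - 170 = 17)
b(M) = √M*(-4 - M)
m(-1)*b(C(-3)) + x = 13*(√(2*(-3))*(-4 - 2*(-3))) + 17 = 13*(√(-6)*(-4 - 1*(-6))) + 17 = 13*((I*√6)*(-4 + 6)) + 17 = 13*((I*√6)*2) + 17 = 13*(2*I*√6) + 17 = 26*I*√6 + 17 = 17 + 26*I*√6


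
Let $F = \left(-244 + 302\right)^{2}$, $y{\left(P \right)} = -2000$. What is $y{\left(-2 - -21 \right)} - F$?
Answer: $-5364$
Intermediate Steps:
$F = 3364$ ($F = 58^{2} = 3364$)
$y{\left(-2 - -21 \right)} - F = -2000 - 3364 = -5364$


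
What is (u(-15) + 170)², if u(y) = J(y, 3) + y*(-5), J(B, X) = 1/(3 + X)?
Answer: 2163841/36 ≈ 60107.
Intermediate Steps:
u(y) = ⅙ - 5*y (u(y) = 1/(3 + 3) + y*(-5) = 1/6 - 5*y = ⅙ - 5*y)
(u(-15) + 170)² = ((⅙ - 5*(-15)) + 170)² = ((⅙ + 75) + 170)² = (451/6 + 170)² = (1471/6)² = 2163841/36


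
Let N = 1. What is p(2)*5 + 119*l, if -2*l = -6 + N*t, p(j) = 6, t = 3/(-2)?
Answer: 1905/4 ≈ 476.25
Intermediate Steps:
t = -3/2 (t = 3*(-1/2) = -3/2 ≈ -1.5000)
l = 15/4 (l = -(-6 + 1*(-3/2))/2 = -(-6 - 3/2)/2 = -1/2*(-15/2) = 15/4 ≈ 3.7500)
p(2)*5 + 119*l = 6*5 + 119*(15/4) = 30 + 1785/4 = 1905/4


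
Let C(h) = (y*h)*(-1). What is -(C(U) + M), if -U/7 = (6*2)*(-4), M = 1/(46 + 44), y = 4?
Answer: 120959/90 ≈ 1344.0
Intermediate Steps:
M = 1/90 ≈ 0.011111
U = 336 (U = -7*6*2*(-4) = -84*(-4) = -7*(-48) = 336)
C(h) = -4*h (C(h) = (4*h)*(-1) = -4*h)
-(C(U) + M) = -(-4*336 + 1/90) = -(-1344 + 1/90) = -1*(-120959/90) = 120959/90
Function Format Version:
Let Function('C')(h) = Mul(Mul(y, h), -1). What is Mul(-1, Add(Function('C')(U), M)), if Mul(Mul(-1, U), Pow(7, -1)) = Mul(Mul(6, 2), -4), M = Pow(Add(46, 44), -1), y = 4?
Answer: Rational(120959, 90) ≈ 1344.0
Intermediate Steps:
M = Rational(1, 90) (M = Pow(90, -1) = Rational(1, 90) ≈ 0.011111)
U = 336 (U = Mul(-7, Mul(Mul(6, 2), -4)) = Mul(-7, Mul(12, -4)) = Mul(-7, -48) = 336)
Function('C')(h) = Mul(-4, h) (Function('C')(h) = Mul(Mul(4, h), -1) = Mul(-4, h))
Mul(-1, Add(Function('C')(U), M)) = Mul(-1, Add(Mul(-4, 336), Rational(1, 90))) = Mul(-1, Add(-1344, Rational(1, 90))) = Mul(-1, Rational(-120959, 90)) = Rational(120959, 90)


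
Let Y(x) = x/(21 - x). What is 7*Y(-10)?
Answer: -70/31 ≈ -2.2581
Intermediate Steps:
7*Y(-10) = 7*(-1*(-10)/(-21 - 10)) = 7*(-1*(-10)/(-31)) = 7*(-1*(-10)*(-1/31)) = 7*(-10/31) = -70/31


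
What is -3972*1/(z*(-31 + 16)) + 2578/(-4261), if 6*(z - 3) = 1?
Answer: 33604474/404795 ≈ 83.016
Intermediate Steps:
z = 19/6 (z = 3 + (⅙)*1 = 3 + ⅙ = 19/6 ≈ 3.1667)
-3972*1/(z*(-31 + 16)) + 2578/(-4261) = -3972*6/(19*(-31 + 16)) + 2578/(-4261) = -3972/((19/6)*(-15)) + 2578*(-1/4261) = -3972/(-95/2) - 2578/4261 = -3972*(-2/95) - 2578/4261 = 7944/95 - 2578/4261 = 33604474/404795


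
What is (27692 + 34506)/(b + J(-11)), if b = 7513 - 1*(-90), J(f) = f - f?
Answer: 62198/7603 ≈ 8.1807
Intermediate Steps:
J(f) = 0
b = 7603 (b = 7513 + 90 = 7603)
(27692 + 34506)/(b + J(-11)) = (27692 + 34506)/(7603 + 0) = 62198/7603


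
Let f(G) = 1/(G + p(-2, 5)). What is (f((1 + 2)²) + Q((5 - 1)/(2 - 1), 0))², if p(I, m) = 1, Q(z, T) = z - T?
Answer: 1681/100 ≈ 16.810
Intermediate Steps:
f(G) = 1/(1 + G) (f(G) = 1/(G + 1) = 1/(1 + G))
(f((1 + 2)²) + Q((5 - 1)/(2 - 1), 0))² = (1/(1 + (1 + 2)²) + ((5 - 1)/(2 - 1) - 1*0))² = (1/(1 + 3²) + (4/1 + 0))² = (1/(1 + 9) + (4*1 + 0))² = (1/10 + (4 + 0))² = (⅒ + 4)² = (41/10)² = 1681/100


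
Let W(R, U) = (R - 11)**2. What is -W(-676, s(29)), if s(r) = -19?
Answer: -471969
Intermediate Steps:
W(R, U) = (-11 + R)**2
-W(-676, s(29)) = -(-11 - 676)**2 = -1*(-687)**2 = -1*471969 = -471969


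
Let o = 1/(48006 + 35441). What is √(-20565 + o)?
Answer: I*√2922497104462/11921 ≈ 143.41*I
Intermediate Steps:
o = 1/83447 ≈ 1.1984e-5
√(-20565 + o) = √(-20565 + 1/83447) = √(-1716087554/83447) = I*√2922497104462/11921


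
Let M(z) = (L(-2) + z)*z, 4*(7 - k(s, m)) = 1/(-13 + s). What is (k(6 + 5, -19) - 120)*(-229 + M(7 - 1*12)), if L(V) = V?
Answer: 87591/4 ≈ 21898.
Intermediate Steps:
k(s, m) = 7 - 1/(4*(-13 + s))
M(z) = z*(-2 + z) (M(z) = (-2 + z)*z = z*(-2 + z))
(k(6 + 5, -19) - 120)*(-229 + M(7 - 1*12)) = ((-365 + 28*(6 + 5))/(4*(-13 + (6 + 5))) - 120)*(-229 + (7 - 1*12)*(-2 + (7 - 1*12))) = ((-365 + 28*11)/(4*(-13 + 11)) - 120)*(-229 + (7 - 12)*(-2 + (7 - 12))) = ((¼)*(-365 + 308)/(-2) - 120)*(-229 - 5*(-2 - 5)) = ((¼)*(-½)*(-57) - 120)*(-229 - 5*(-7)) = (57/8 - 120)*(-229 + 35) = -903/8*(-194) = 87591/4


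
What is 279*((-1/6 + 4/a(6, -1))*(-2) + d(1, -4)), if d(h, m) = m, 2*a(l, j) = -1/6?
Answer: 25761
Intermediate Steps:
a(l, j) = -1/12 (a(l, j) = (-1/6)/2 = (-1*1/6)/2 = (1/2)*(-1/6) = -1/12)
279*((-1/6 + 4/a(6, -1))*(-2) + d(1, -4)) = 279*((-1/6 + 4/(-1/12))*(-2) - 4) = 279*((-1*1/6 + 4*(-12))*(-2) - 4) = 279*((-1/6 - 48)*(-2) - 4) = 279*(-289/6*(-2) - 4) = 279*(289/3 - 4) = 279*(277/3) = 25761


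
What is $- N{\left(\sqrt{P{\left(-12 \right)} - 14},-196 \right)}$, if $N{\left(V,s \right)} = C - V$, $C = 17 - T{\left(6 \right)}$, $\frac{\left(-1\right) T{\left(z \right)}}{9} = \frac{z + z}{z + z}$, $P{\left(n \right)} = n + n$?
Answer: $-26 + i \sqrt{38} \approx -26.0 + 6.1644 i$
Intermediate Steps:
$P{\left(n \right)} = 2 n$
$T{\left(z \right)} = -9$ ($T{\left(z \right)} = - 9 \frac{z + z}{z + z} = - 9 \frac{2 z}{2 z} = - 9 \cdot 2 z \frac{1}{2 z} = \left(-9\right) 1 = -9$)
$C = 26$ ($C = 17 - -9 = 17 + 9 = 26$)
$N{\left(V,s \right)} = 26 - V$
$- N{\left(\sqrt{P{\left(-12 \right)} - 14},-196 \right)} = - (26 - \sqrt{2 \left(-12\right) - 14}) = - (26 - \sqrt{-24 - 14}) = - (26 - \sqrt{-38}) = - (26 - i \sqrt{38}) = -26 + i \sqrt{38}$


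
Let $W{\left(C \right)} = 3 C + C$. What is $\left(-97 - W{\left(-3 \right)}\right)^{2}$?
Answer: $7225$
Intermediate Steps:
$W{\left(C \right)} = 4 C$
$\left(-97 - W{\left(-3 \right)}\right)^{2} = \left(-97 - 4 \left(-3\right)\right)^{2} = \left(-97 - -12\right)^{2} = \left(-97 + 12\right)^{2} = \left(-85\right)^{2} = 7225$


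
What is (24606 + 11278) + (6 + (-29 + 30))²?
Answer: 35933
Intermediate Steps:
(24606 + 11278) + (6 + (-29 + 30))² = 35884 + (6 + 1)² = 35884 + 7² = 35884 + 49 = 35933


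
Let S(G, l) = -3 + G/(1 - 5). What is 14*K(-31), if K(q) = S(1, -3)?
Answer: -91/2 ≈ -45.500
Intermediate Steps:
S(G, l) = -3 - G/4 (S(G, l) = -3 + G/(-4) = -3 - G/4)
K(q) = -13/4 (K(q) = -3 - 1/4*1 = -3 - 1/4 = -13/4)
14*K(-31) = 14*(-13/4) = -91/2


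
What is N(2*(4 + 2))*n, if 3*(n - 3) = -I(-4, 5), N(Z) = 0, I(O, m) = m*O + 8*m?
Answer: 0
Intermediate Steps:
I(O, m) = 8*m + O*m (I(O, m) = O*m + 8*m = 8*m + O*m)
n = -11/3 (n = 3 + (-5*(8 - 4))/3 = 3 + (-5*4)/3 = 3 + (-1*20)/3 = 3 + (1/3)*(-20) = 3 - 20/3 = -11/3 ≈ -3.6667)
N(2*(4 + 2))*n = 0*(-11/3) = 0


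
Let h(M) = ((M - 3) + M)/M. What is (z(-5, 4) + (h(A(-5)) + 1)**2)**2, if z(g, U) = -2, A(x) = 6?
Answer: 289/16 ≈ 18.063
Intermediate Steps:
h(M) = (-3 + 2*M)/M (h(M) = ((-3 + M) + M)/M = (-3 + 2*M)/M)
(z(-5, 4) + (h(A(-5)) + 1)**2)**2 = (-2 + ((2 - 3/6) + 1)**2)**2 = (-2 + ((2 - 3*1/6) + 1)**2)**2 = (-2 + ((2 - 1/2) + 1)**2)**2 = (-2 + (3/2 + 1)**2)**2 = (-2 + (5/2)**2)**2 = (-2 + 25/4)**2 = (17/4)**2 = 289/16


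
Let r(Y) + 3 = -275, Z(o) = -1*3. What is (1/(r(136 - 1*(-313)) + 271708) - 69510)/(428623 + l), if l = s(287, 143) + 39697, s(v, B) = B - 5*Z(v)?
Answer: -18867099299/127158983540 ≈ -0.14837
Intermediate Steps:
Z(o) = -3
r(Y) = -278 (r(Y) = -3 - 275 = -278)
s(v, B) = 15 + B (s(v, B) = B - 5*(-3) = B + 15 = 15 + B)
l = 39855 (l = (15 + 143) + 39697 = 158 + 39697 = 39855)
(1/(r(136 - 1*(-313)) + 271708) - 69510)/(428623 + l) = (1/(-278 + 271708) - 69510)/(428623 + 39855) = (1/271430 - 69510)/468478 = (1/271430 - 69510)*(1/468478) = -18867099299/271430*1/468478 = -18867099299/127158983540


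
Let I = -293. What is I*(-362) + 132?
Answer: 106198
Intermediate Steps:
I*(-362) + 132 = -293*(-362) + 132 = 106066 + 132 = 106198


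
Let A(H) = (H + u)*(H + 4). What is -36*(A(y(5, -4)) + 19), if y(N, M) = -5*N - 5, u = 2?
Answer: -26892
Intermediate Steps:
y(N, M) = -5 - 5*N
A(H) = (2 + H)*(4 + H) (A(H) = (H + 2)*(H + 4) = (2 + H)*(4 + H))
-36*(A(y(5, -4)) + 19) = -36*((8 + (-5 - 5*5)² + 6*(-5 - 5*5)) + 19) = -36*((8 + (-5 - 25)² + 6*(-5 - 25)) + 19) = -36*((8 + (-30)² + 6*(-30)) + 19) = -36*((8 + 900 - 180) + 19) = -36*(728 + 19) = -36*747 = -26892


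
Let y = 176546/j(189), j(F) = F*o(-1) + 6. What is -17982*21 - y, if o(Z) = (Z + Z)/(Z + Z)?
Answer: -73812836/195 ≈ -3.7853e+5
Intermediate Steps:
o(Z) = 1 (o(Z) = (2*Z)/((2*Z)) = (2*Z)*(1/(2*Z)) = 1)
j(F) = 6 + F (j(F) = F*1 + 6 = F + 6 = 6 + F)
y = 176546/195 (y = 176546/(6 + 189) = 176546/195 ≈ 905.36)
-17982*21 - y = -17982*21 - 1*176546/195 = -377622 - 176546/195 = -73812836/195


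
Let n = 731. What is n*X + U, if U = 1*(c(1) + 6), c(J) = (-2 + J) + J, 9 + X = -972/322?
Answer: -1413519/161 ≈ -8779.6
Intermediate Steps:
X = -1935/161 (X = -9 - 972/322 = -9 - 972*1/322 = -9 - 486/161 = -1935/161 ≈ -12.019)
c(J) = -2 + 2*J
U = 6 (U = 1*((-2 + 2*1) + 6) = 1*((-2 + 2) + 6) = 1*(0 + 6) = 1*6 = 6)
n*X + U = 731*(-1935/161) + 6 = -1414485/161 + 6 = -1413519/161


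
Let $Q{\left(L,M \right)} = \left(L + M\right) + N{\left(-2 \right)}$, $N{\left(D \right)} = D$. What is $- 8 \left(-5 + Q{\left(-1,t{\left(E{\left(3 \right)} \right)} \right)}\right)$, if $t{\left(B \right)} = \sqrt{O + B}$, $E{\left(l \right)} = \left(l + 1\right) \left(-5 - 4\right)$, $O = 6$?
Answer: $64 - 8 i \sqrt{30} \approx 64.0 - 43.818 i$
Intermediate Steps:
$E{\left(l \right)} = -9 - 9 l$ ($E{\left(l \right)} = \left(1 + l\right) \left(-9\right) = -9 - 9 l$)
$t{\left(B \right)} = \sqrt{6 + B}$
$Q{\left(L,M \right)} = -2 + L + M$ ($Q{\left(L,M \right)} = \left(L + M\right) - 2 = -2 + L + M$)
$- 8 \left(-5 + Q{\left(-1,t{\left(E{\left(3 \right)} \right)} \right)}\right) = - 8 \left(-5 - \left(3 - \sqrt{6 - 36}\right)\right) = - 8 \left(-5 - \left(3 - i \sqrt{30}\right)\right) = - 8 \left(-8 + i \sqrt{30}\right) = 64 - 8 i \sqrt{30}$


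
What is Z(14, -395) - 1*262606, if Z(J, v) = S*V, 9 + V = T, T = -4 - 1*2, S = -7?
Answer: -262501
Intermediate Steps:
T = -6 (T = -4 - 2 = -6)
V = -15 (V = -9 - 6 = -15)
Z(J, v) = 105 (Z(J, v) = -7*(-15) = 105)
Z(14, -395) - 1*262606 = 105 - 1*262606 = 105 - 262606 = -262501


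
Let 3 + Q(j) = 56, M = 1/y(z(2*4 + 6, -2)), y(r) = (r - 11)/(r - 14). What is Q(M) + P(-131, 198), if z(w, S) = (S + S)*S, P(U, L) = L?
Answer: 251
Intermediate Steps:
z(w, S) = 2*S**2 (z(w, S) = (2*S)*S = 2*S**2)
y(r) = (-11 + r)/(-14 + r)
M = 2 (M = 1/((-11 + 2*(-2)**2)/(-14 + 2*(-2)**2)) = 1/((-11 + 2*4)/(-14 + 2*4)) = 1/((-11 + 8)/(-14 + 8)) = 1/(-3/(-6)) = 1/(-1/6*(-3)) = 1/(1/2) = 2)
Q(j) = 53 (Q(j) = -3 + 56 = 53)
Q(M) + P(-131, 198) = 53 + 198 = 251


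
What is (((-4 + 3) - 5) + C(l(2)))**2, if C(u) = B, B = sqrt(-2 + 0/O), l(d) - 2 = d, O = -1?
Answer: (-6 + I*sqrt(2))**2 ≈ 34.0 - 16.971*I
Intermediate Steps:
l(d) = 2 + d
B = I*sqrt(2) (B = sqrt(-2 + 0/(-1)) = sqrt(-2 + 0*(-1)) = sqrt(-2 + 0) = sqrt(-2) = I*sqrt(2) ≈ 1.4142*I)
C(u) = I*sqrt(2)
(((-4 + 3) - 5) + C(l(2)))**2 = (((-4 + 3) - 5) + I*sqrt(2))**2 = ((-1 - 5) + I*sqrt(2))**2 = (-6 + I*sqrt(2))**2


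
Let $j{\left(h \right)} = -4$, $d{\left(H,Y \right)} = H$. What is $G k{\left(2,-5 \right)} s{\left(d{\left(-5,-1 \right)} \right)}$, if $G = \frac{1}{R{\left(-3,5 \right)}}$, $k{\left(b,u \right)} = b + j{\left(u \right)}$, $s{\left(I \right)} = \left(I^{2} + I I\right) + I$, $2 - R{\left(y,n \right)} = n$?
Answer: $30$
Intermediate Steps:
$R{\left(y,n \right)} = 2 - n$
$s{\left(I \right)} = I + 2 I^{2}$ ($s{\left(I \right)} = \left(I^{2} + I^{2}\right) + I = 2 I^{2} + I = I + 2 I^{2}$)
$k{\left(b,u \right)} = -4 + b$ ($k{\left(b,u \right)} = b - 4 = -4 + b$)
$G = - \frac{1}{3}$ ($G = \frac{1}{2 - 5} = \frac{1}{-3} = - \frac{1}{3} \approx -0.33333$)
$G k{\left(2,-5 \right)} s{\left(d{\left(-5,-1 \right)} \right)} = - \frac{-4 + 2}{3} \left(- 5 \left(1 + 2 \left(-5\right)\right)\right) = \left(- \frac{1}{3}\right) \left(-2\right) \left(- 5 \left(1 - 10\right)\right) = \frac{2 \left(\left(-5\right) \left(-9\right)\right)}{3} = \frac{2}{3} \cdot 45 = 30$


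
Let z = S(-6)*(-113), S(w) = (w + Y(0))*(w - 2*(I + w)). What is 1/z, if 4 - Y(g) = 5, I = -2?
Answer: 1/7910 ≈ 0.00012642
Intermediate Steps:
Y(g) = -1 (Y(g) = 4 - 1*5 = 4 - 5 = -1)
S(w) = (-1 + w)*(4 - w) (S(w) = (w - 1)*(w - 2*(-2 + w)) = (-1 + w)*(w + (4 - 2*w)) = (-1 + w)*(4 - w))
z = 7910 (z = (-4 - 1*(-6)**2 + 5*(-6))*(-113) = (-4 - 1*36 - 30)*(-113) = (-4 - 36 - 30)*(-113) = -70*(-113) = 7910)
1/z = 1/7910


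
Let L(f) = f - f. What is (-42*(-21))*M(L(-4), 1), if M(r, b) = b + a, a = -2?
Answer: -882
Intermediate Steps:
L(f) = 0
M(r, b) = -2 + b (M(r, b) = b - 2 = -2 + b)
(-42*(-21))*M(L(-4), 1) = (-42*(-21))*(-2 + 1) = 882*(-1) = -882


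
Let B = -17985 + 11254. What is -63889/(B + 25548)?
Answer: -63889/18817 ≈ -3.3953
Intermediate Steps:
B = -6731
-63889/(B + 25548) = -63889/(-6731 + 25548) = -63889/18817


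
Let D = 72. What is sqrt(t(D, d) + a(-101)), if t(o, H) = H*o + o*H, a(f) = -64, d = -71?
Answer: 4*I*sqrt(643) ≈ 101.43*I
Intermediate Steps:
t(o, H) = 2*H*o (t(o, H) = H*o + H*o = 2*H*o)
sqrt(t(D, d) + a(-101)) = sqrt(2*(-71)*72 - 64) = sqrt(-10224 - 64) = sqrt(-10288) = 4*I*sqrt(643)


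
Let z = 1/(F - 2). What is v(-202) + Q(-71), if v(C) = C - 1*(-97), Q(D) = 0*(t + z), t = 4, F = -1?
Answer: -105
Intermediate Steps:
z = -1/3 (z = 1/(-1 - 2) = 1/(-3) = -1/3 ≈ -0.33333)
Q(D) = 0 (Q(D) = 0*(4 - 1/3) = 0*(11/3) = 0)
v(C) = 97 + C (v(C) = C + 97 = 97 + C)
v(-202) + Q(-71) = (97 - 202) + 0 = -105 + 0 = -105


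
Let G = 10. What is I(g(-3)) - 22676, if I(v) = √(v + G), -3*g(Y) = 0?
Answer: -22676 + √10 ≈ -22673.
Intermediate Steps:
g(Y) = 0 (g(Y) = -⅓*0 = 0)
I(v) = √(10 + v) (I(v) = √(v + 10) = √(10 + v))
I(g(-3)) - 22676 = √(10 + 0) - 22676 = √10 - 22676 = -22676 + √10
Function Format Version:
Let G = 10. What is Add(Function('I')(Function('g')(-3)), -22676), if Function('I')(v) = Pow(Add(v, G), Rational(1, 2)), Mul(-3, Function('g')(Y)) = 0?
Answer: Add(-22676, Pow(10, Rational(1, 2))) ≈ -22673.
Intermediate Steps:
Function('g')(Y) = 0 (Function('g')(Y) = Mul(Rational(-1, 3), 0) = 0)
Function('I')(v) = Pow(Add(10, v), Rational(1, 2)) (Function('I')(v) = Pow(Add(v, 10), Rational(1, 2)) = Pow(Add(10, v), Rational(1, 2)))
Add(Function('I')(Function('g')(-3)), -22676) = Add(Pow(Add(10, 0), Rational(1, 2)), -22676) = Add(Pow(10, Rational(1, 2)), -22676) = Add(-22676, Pow(10, Rational(1, 2)))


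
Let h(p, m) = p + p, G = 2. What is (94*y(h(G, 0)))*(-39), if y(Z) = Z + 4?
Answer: -29328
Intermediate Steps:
h(p, m) = 2*p
y(Z) = 4 + Z
(94*y(h(G, 0)))*(-39) = (94*(4 + 2*2))*(-39) = (94*(4 + 4))*(-39) = (94*8)*(-39) = 752*(-39) = -29328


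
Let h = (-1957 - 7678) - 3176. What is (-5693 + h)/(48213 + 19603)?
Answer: -2313/8477 ≈ -0.27286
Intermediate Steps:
h = -12811 (h = -9635 - 3176 = -12811)
(-5693 + h)/(48213 + 19603) = (-5693 - 12811)/(48213 + 19603) = -18504/67816 = -18504*1/67816 = -2313/8477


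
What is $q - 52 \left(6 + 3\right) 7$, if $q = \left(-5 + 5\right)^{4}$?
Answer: $-3276$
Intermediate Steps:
$q = 0$ ($q = 0^{4} = 0$)
$q - 52 \left(6 + 3\right) 7 = 0 - 52 \left(6 + 3\right) 7 = 0 - 52 \cdot 9 \cdot 7 = 0 - 3276 = -3276$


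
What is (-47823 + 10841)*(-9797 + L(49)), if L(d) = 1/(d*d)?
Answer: 869912645272/2401 ≈ 3.6231e+8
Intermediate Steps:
L(d) = d⁻² (L(d) = 1/(d²) = d⁻²)
(-47823 + 10841)*(-9797 + L(49)) = (-47823 + 10841)*(-9797 + 49⁻²) = -36982*(-9797 + 1/2401) = -36982*(-23522596/2401) = 869912645272/2401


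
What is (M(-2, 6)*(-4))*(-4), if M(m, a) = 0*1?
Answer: 0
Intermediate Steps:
M(m, a) = 0
(M(-2, 6)*(-4))*(-4) = (0*(-4))*(-4) = 0*(-4) = 0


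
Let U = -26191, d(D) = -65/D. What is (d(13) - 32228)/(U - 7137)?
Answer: 32233/33328 ≈ 0.96714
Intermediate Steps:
(d(13) - 32228)/(U - 7137) = (-65/13 - 32228)/(-26191 - 7137) = (-65*1/13 - 32228)/(-33328) = (-5 - 32228)*(-1/33328) = -32233*(-1/33328) = 32233/33328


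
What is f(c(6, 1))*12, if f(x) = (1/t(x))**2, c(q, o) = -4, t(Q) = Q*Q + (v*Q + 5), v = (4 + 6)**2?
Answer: 12/143641 ≈ 8.3542e-5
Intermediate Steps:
v = 100 (v = 10**2 = 100)
t(Q) = 5 + Q**2 + 100*Q (t(Q) = Q*Q + (100*Q + 5) = Q**2 + (5 + 100*Q) = 5 + Q**2 + 100*Q)
f(x) = (5 + x**2 + 100*x)**(-2) (f(x) = (1/(5 + x**2 + 100*x))**2 = (5 + x**2 + 100*x)**(-2))
f(c(6, 1))*12 = 12/(5 + (-4)**2 + 100*(-4))**2 = 12/(5 + 16 - 400)**2 = 12/(-379)**2 = (1/143641)*12 = 12/143641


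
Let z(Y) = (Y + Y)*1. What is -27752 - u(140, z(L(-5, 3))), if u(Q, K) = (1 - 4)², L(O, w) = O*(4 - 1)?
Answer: -27761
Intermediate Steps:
L(O, w) = 3*O (L(O, w) = O*3 = 3*O)
z(Y) = 2*Y (z(Y) = (2*Y)*1 = 2*Y)
u(Q, K) = 9 (u(Q, K) = (-3)² = 9)
-27752 - u(140, z(L(-5, 3))) = -27752 - 1*9 = -27752 - 9 = -27761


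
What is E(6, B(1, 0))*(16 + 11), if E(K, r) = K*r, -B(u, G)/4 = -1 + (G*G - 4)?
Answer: 3240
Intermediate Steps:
B(u, G) = 20 - 4*G**2 (B(u, G) = -4*(-1 + (G*G - 4)) = -4*(-1 + (G**2 - 4)) = -4*(-1 + (-4 + G**2)) = -4*(-5 + G**2) = 20 - 4*G**2)
E(6, B(1, 0))*(16 + 11) = (6*(20 - 4*0**2))*(16 + 11) = (6*(20 - 4*0))*27 = (6*(20 + 0))*27 = (6*20)*27 = 120*27 = 3240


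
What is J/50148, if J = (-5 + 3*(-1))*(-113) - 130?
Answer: 43/2786 ≈ 0.015434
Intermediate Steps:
J = 774 (J = (-5 - 3)*(-113) - 130 = -8*(-113) - 130 = 904 - 130 = 774)
J/50148 = 774/50148 = 774*(1/50148) = 43/2786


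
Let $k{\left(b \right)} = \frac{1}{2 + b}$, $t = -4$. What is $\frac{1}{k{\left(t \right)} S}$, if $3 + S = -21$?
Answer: $\frac{1}{12} \approx 0.083333$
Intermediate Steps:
$S = -24$ ($S = -3 - 21 = -24$)
$\frac{1}{k{\left(t \right)} S} = \frac{1}{\frac{1}{2 - 4} \left(-24\right)} = \frac{1}{\frac{1}{-2} \left(-24\right)} = \frac{1}{\left(- \frac{1}{2}\right) \left(-24\right)} = \frac{1}{12}$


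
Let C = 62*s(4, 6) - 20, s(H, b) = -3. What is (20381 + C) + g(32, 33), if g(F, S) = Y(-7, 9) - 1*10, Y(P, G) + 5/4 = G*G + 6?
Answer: 81003/4 ≈ 20251.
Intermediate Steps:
Y(P, G) = 19/4 + G**2 (Y(P, G) = -5/4 + (G*G + 6) = -5/4 + (G**2 + 6) = -5/4 + (6 + G**2) = 19/4 + G**2)
C = -206 (C = 62*(-3) - 20 = -186 - 20 = -206)
g(F, S) = 303/4 (g(F, S) = (19/4 + 9**2) - 1*10 = (19/4 + 81) - 10 = 343/4 - 10 = 303/4)
(20381 + C) + g(32, 33) = (20381 - 206) + 303/4 = 20175 + 303/4 = 81003/4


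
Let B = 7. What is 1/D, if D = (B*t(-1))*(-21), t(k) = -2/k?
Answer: -1/294 ≈ -0.0034014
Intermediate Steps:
D = -294 (D = (7*(-2/(-1)))*(-21) = (7*(-2*(-1)))*(-21) = (7*2)*(-21) = 14*(-21) = -294)
1/D = 1/(-294) = -1/294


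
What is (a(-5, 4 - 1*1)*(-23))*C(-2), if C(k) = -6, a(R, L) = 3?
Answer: 414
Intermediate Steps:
(a(-5, 4 - 1*1)*(-23))*C(-2) = (3*(-23))*(-6) = -69*(-6) = 414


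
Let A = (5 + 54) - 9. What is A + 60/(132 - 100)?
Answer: 415/8 ≈ 51.875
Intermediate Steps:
A = 50 (A = 59 - 9 = 50)
A + 60/(132 - 100) = 50 + 60/(132 - 100) = 50 + 60/32 = 50 + (1/32)*60 = 50 + 15/8 = 415/8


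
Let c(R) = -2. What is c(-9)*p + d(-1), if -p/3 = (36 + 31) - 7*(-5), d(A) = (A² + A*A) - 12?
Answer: 602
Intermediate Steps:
d(A) = -12 + 2*A² (d(A) = (A² + A²) - 12 = 2*A² - 12 = -12 + 2*A²)
p = -306 (p = -3*((36 + 31) - 7*(-5)) = -3*(67 + 35) = -3*102 = -306)
c(-9)*p + d(-1) = -2*(-306) + (-12 + 2*(-1)²) = 612 + (-12 + 2*1) = 612 + (-12 + 2) = 612 - 10 = 602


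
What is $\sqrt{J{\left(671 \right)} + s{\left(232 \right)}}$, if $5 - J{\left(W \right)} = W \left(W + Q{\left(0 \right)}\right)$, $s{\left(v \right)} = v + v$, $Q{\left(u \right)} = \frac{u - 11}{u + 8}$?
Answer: $\frac{i \sqrt{7181590}}{4} \approx 669.96 i$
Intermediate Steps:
$Q{\left(u \right)} = \frac{-11 + u}{8 + u}$
$s{\left(v \right)} = 2 v$
$J{\left(W \right)} = 5 - W \left(- \frac{11}{8} + W\right)$ ($J{\left(W \right)} = 5 - W \left(W + \frac{-11 + 0}{8 + 0}\right) = 5 - W \left(W + \frac{1}{8} \left(-11\right)\right) = 5 - W \left(W - \frac{11}{8}\right) = 5 - W \left(- \frac{11}{8} + W\right)$)
$\sqrt{J{\left(671 \right)} + s{\left(232 \right)}} = \sqrt{\left(5 - 671^{2} + \frac{11}{8} \cdot 671\right) + 2 \cdot 232} = \sqrt{\left(5 - 450241 + \frac{7381}{8}\right) + 464} = \sqrt{- \frac{3594507}{8} + 464} = \sqrt{- \frac{3590795}{8}} = \frac{i \sqrt{7181590}}{4}$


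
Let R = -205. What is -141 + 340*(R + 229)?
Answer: 8019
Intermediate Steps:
-141 + 340*(R + 229) = -141 + 340*(-205 + 229) = -141 + 340*24 = -141 + 8160 = 8019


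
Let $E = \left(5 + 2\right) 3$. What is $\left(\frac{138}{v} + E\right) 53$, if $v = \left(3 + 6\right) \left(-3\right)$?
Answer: $\frac{7579}{9} \approx 842.11$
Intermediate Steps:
$v = -27$ ($v = 9 \left(-3\right) = -27$)
$E = 21$ ($E = 7 \cdot 3 = 21$)
$\left(\frac{138}{v} + E\right) 53 = \left(\frac{138}{-27} + 21\right) 53 = \left(138 \left(- \frac{1}{27}\right) + 21\right) 53 = \left(- \frac{46}{9} + 21\right) 53 = \frac{143}{9} \cdot 53 = \frac{7579}{9}$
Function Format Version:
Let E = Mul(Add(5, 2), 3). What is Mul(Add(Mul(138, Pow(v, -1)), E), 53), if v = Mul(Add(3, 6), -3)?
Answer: Rational(7579, 9) ≈ 842.11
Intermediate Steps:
v = -27 (v = Mul(9, -3) = -27)
E = 21 (E = Mul(7, 3) = 21)
Mul(Add(Mul(138, Pow(v, -1)), E), 53) = Mul(Add(Mul(138, Pow(-27, -1)), 21), 53) = Mul(Add(Mul(138, Rational(-1, 27)), 21), 53) = Mul(Add(Rational(-46, 9), 21), 53) = Mul(Rational(143, 9), 53) = Rational(7579, 9)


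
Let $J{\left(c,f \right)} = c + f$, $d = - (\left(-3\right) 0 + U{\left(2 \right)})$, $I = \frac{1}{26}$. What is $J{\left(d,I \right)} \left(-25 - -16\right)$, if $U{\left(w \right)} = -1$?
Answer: $- \frac{243}{26} \approx -9.3462$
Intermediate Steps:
$I = \frac{1}{26} \approx 0.038462$
$d = 1$ ($d = - (\left(-3\right) 0 - 1) = - (0 - 1) = \left(-1\right) \left(-1\right) = 1$)
$J{\left(d,I \right)} \left(-25 - -16\right) = \left(1 + \frac{1}{26}\right) \left(-25 - -16\right) = \frac{27 \left(-25 + 16\right)}{26} = \frac{27}{26} \left(-9\right) = - \frac{243}{26}$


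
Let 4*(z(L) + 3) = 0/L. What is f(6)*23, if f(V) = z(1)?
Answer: -69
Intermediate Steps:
z(L) = -3 (z(L) = -3 + (0/L)/4 = -3 + (¼)*0 = -3 + 0 = -3)
f(V) = -3
f(6)*23 = -3*23 = -69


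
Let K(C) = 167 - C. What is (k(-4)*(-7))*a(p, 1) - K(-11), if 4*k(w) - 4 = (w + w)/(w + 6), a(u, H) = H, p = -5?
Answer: -178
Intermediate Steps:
k(w) = 1 + w/(2*(6 + w)) (k(w) = 1 + ((w + w)/(w + 6))/4 = 1 + ((2*w)/(6 + w))/4 = 1 + (2*w/(6 + w))/4 = 1 + w/(2*(6 + w)))
(k(-4)*(-7))*a(p, 1) - K(-11) = ((3*(4 - 4)/(2*(6 - 4)))*(-7))*1 - (167 - 1*(-11)) = (((3/2)*0/2)*(-7))*1 - (167 + 11) = (((3/2)*(½)*0)*(-7))*1 - 1*178 = (0*(-7))*1 - 178 = 0*1 - 178 = 0 - 178 = -178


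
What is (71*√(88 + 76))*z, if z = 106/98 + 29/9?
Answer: 269516*√41/441 ≈ 3913.3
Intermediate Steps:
z = 1898/441 (z = 106*(1/98) + 29*(⅑) = 53/49 + 29/9 = 1898/441 ≈ 4.3039)
(71*√(88 + 76))*z = (71*√(88 + 76))*(1898/441) = (71*√164)*(1898/441) = (71*(2*√41))*(1898/441) = (142*√41)*(1898/441) = 269516*√41/441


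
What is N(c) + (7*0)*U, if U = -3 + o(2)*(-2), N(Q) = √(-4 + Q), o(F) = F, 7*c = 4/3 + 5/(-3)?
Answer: I*√1785/21 ≈ 2.0119*I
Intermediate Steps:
c = -1/21 (c = (4/3 + 5/(-3))/7 = (4*(⅓) + 5*(-⅓))/7 = (4/3 - 5/3)/7 = (⅐)*(-⅓) = -1/21 ≈ -0.047619)
U = -7 (U = -3 + 2*(-2) = -3 - 4 = -7)
N(c) + (7*0)*U = √(-4 - 1/21) + (7*0)*(-7) = √(-85/21) + 0*(-7) = I*√1785/21 + 0 = I*√1785/21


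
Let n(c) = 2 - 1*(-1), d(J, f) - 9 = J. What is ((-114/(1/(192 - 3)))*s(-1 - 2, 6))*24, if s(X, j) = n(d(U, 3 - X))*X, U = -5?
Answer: 4653936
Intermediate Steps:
d(J, f) = 9 + J
n(c) = 3 (n(c) = 2 + 1 = 3)
s(X, j) = 3*X
((-114/(1/(192 - 3)))*s(-1 - 2, 6))*24 = ((-114/(1/(192 - 3)))*(3*(-1 - 2)))*24 = ((-114/(1/189))*(3*(-3)))*24 = (-114/1/189*(-9))*24 = (-114*189*(-9))*24 = -21546*(-9)*24 = 193914*24 = 4653936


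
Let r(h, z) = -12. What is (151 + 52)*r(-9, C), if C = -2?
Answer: -2436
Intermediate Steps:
(151 + 52)*r(-9, C) = (151 + 52)*(-12) = 203*(-12) = -2436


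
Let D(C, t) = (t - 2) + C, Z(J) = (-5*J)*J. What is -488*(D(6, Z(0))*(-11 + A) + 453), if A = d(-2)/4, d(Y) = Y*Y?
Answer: -201544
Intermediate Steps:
d(Y) = Y²
Z(J) = -5*J²
A = 1 (A = (-2)²/4 = 4*(¼) = 1)
D(C, t) = -2 + C + t (D(C, t) = (-2 + t) + C = -2 + C + t)
-488*(D(6, Z(0))*(-11 + A) + 453) = -488*((-2 + 6 - 5*0²)*(-11 + 1) + 453) = -488*((-2 + 6 - 5*0)*(-10) + 453) = -488*((-2 + 6 + 0)*(-10) + 453) = -488*(4*(-10) + 453) = -488*(-40 + 453) = -488*413 = -201544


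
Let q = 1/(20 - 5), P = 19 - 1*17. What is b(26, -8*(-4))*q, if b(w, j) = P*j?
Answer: 64/15 ≈ 4.2667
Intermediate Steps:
P = 2 (P = 19 - 17 = 2)
q = 1/15 ≈ 0.066667
b(w, j) = 2*j
b(26, -8*(-4))*q = (2*(-8*(-4)))*(1/15) = (2*32)*(1/15) = 64*(1/15) = 64/15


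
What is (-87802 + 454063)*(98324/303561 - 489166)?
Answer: -18128896630940774/101187 ≈ -1.7916e+11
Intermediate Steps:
(-87802 + 454063)*(98324/303561 - 489166) = 366261*(98324*(1/303561) - 489166) = 366261*(98324/303561 - 489166) = 366261*(-148491621802/303561) = -18128896630940774/101187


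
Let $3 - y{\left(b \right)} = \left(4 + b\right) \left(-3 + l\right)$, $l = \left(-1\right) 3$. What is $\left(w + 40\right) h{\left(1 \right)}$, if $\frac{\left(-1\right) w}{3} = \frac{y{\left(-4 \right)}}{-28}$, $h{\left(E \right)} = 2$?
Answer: $\frac{1129}{14} \approx 80.643$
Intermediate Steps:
$l = -3$
$y{\left(b \right)} = 27 + 6 b$ ($y{\left(b \right)} = 3 - \left(4 + b\right) \left(-3 - 3\right) = 3 - \left(4 + b\right) \left(-6\right) = 3 - \left(-24 - 6 b\right) = 3 + \left(24 + 6 b\right) = 27 + 6 b$)
$w = \frac{9}{28}$ ($w = - 3 \frac{27 + 6 \left(-4\right)}{-28} = - 3 \left(27 - 24\right) \left(- \frac{1}{28}\right) = - 3 \cdot 3 \left(- \frac{1}{28}\right) = \left(-3\right) \left(- \frac{3}{28}\right) = \frac{9}{28} \approx 0.32143$)
$\left(w + 40\right) h{\left(1 \right)} = \left(\frac{9}{28} + 40\right) 2 = \frac{1129}{28} \cdot 2 = \frac{1129}{14}$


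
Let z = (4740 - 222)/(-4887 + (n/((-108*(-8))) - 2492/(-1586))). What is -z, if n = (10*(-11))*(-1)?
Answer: 1547758368/1673587025 ≈ 0.92482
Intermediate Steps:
n = 110 (n = -110*(-1) = 110)
z = -1547758368/1673587025 (z = (4740 - 222)/(-4887 + (110/((-108*(-8))) - 2492/(-1586))) = 4518/(-4887 + (110/864 - 2492*(-1/1586))) = 4518/(-4887 + (110*(1/864) + 1246/793)) = 4518/(-4887 + (55/432 + 1246/793)) = 4518/(-4887 + 581887/342576) = 4518/(-1673587025/342576) = 4518*(-342576/1673587025) = -1547758368/1673587025 ≈ -0.92482)
-z = -1*(-1547758368/1673587025) = 1547758368/1673587025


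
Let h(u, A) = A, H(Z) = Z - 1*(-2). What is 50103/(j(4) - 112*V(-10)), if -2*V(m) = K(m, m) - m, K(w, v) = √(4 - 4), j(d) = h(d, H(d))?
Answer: 50103/566 ≈ 88.521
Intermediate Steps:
H(Z) = 2 + Z (H(Z) = Z + 2 = 2 + Z)
j(d) = 2 + d
K(w, v) = 0 (K(w, v) = √0 = 0)
V(m) = m/2 (V(m) = -(0 - m)/2 = -(-1)*m/2 = m/2)
50103/(j(4) - 112*V(-10)) = 50103/((2 + 4) - 56*(-10)) = 50103/(6 - 112*(-5)) = 50103/(6 + 560) = 50103/566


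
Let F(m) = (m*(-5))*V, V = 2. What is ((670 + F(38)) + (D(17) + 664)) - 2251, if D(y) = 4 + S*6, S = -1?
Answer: -1299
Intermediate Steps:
F(m) = -10*m (F(m) = (m*(-5))*2 = -5*m*2 = -10*m)
D(y) = -2 (D(y) = 4 - 1*6 = 4 - 6 = -2)
((670 + F(38)) + (D(17) + 664)) - 2251 = ((670 - 10*38) + (-2 + 664)) - 2251 = ((670 - 380) + 662) - 2251 = (290 + 662) - 2251 = 952 - 2251 = -1299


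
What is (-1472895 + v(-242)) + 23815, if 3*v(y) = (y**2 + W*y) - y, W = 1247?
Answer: -4590208/3 ≈ -1.5301e+6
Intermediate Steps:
v(y) = y**2/3 + 1246*y/3 (v(y) = ((y**2 + 1247*y) - y)/3 = (y**2 + 1246*y)/3 = y**2/3 + 1246*y/3)
(-1472895 + v(-242)) + 23815 = (-1472895 + (1/3)*(-242)*(1246 - 242)) + 23815 = (-1472895 + (1/3)*(-242)*1004) + 23815 = (-1472895 - 242968/3) + 23815 = -4661653/3 + 23815 = -4590208/3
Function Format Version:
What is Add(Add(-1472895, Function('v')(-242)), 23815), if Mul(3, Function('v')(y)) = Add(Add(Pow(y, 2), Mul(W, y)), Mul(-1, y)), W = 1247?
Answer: Rational(-4590208, 3) ≈ -1.5301e+6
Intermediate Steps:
Function('v')(y) = Add(Mul(Rational(1, 3), Pow(y, 2)), Mul(Rational(1246, 3), y)) (Function('v')(y) = Mul(Rational(1, 3), Add(Add(Pow(y, 2), Mul(1247, y)), Mul(-1, y))) = Mul(Rational(1, 3), Add(Pow(y, 2), Mul(1246, y))) = Add(Mul(Rational(1, 3), Pow(y, 2)), Mul(Rational(1246, 3), y)))
Add(Add(-1472895, Function('v')(-242)), 23815) = Add(Add(-1472895, Mul(Rational(1, 3), -242, Add(1246, -242))), 23815) = Add(Add(-1472895, Mul(Rational(1, 3), -242, 1004)), 23815) = Add(Add(-1472895, Rational(-242968, 3)), 23815) = Add(Rational(-4661653, 3), 23815) = Rational(-4590208, 3)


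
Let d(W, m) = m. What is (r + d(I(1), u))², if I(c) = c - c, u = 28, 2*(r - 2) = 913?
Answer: 946729/4 ≈ 2.3668e+5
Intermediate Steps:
r = 917/2 (r = 2 + (½)*913 = 2 + 913/2 = 917/2 ≈ 458.50)
I(c) = 0
(r + d(I(1), u))² = (917/2 + 28)² = (973/2)² = 946729/4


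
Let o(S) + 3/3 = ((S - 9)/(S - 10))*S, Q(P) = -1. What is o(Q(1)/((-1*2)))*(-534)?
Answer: 5607/19 ≈ 295.11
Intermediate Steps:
o(S) = -1 + S*(-9 + S)/(-10 + S) (o(S) = -1 + ((S - 9)/(S - 10))*S = -1 + ((-9 + S)/(-10 + S))*S = -1 + S*(-9 + S)/(-10 + S))
o(Q(1)/((-1*2)))*(-534) = ((10 + (-1/((-1*2)))**2 - (-10)/((-1*2)))/(-10 - 1/((-1*2))))*(-534) = ((10 + (-1/(-2))**2 - (-10)/(-2))/(-10 - 1/(-2)))*(-534) = ((10 + (-1*(-1/2))**2 - (-10)*(-1)/2)/(-10 - 1*(-1/2)))*(-534) = ((10 + (1/2)**2 - 10*1/2)/(-10 + 1/2))*(-534) = ((10 + 1/4 - 5)/(-19/2))*(-534) = -2/19*21/4*(-534) = -21/38*(-534) = 5607/19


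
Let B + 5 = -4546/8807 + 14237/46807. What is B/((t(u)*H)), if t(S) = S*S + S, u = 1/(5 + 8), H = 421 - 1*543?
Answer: 90776051938/176021889323 ≈ 0.51571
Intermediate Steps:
H = -122 (H = 421 - 543 = -122)
u = 1/13 ≈ 0.076923
t(S) = S + S**2 (t(S) = S**2 + S = S + S**2)
B = -2148545608/412229249 (B = -5 + (-4546/8807 + 14237/46807) = -5 - 87399363/412229249 = -2148545608/412229249 ≈ -5.2120)
B/((t(u)*H)) = -2148545608*(-13/(122*(1 + 1/13)))/412229249 = -2148545608/(412229249*(((1/13)*(14/13))*(-122))) = -2148545608/(412229249*((14/169)*(-122))) = -2148545608/(412229249*(-1708/169)) = -2148545608/412229249*(-169/1708) = 90776051938/176021889323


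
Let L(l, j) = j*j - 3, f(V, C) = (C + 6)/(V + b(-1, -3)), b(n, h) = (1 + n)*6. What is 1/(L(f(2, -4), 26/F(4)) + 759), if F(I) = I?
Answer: 4/3193 ≈ 0.0012527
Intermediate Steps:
b(n, h) = 6 + 6*n
f(V, C) = (6 + C)/V (f(V, C) = (C + 6)/(V + (6 + 6*(-1))) = (6 + C)/(V + (6 - 6)) = (6 + C)/(V + 0) = (6 + C)/V)
L(l, j) = -3 + j² (L(l, j) = j² - 3 = -3 + j²)
1/(L(f(2, -4), 26/F(4)) + 759) = 1/((-3 + (26/4)²) + 759) = 1/((-3 + (26*(¼))²) + 759) = 1/((-3 + (13/2)²) + 759) = 1/((-3 + 169/4) + 759) = 1/(157/4 + 759) = 1/(3193/4) = 4/3193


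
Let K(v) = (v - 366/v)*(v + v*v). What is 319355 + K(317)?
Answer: 32158469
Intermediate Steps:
K(v) = (v + v²)*(v - 366/v) (K(v) = (v - 366/v)*(v + v²) = (v + v²)*(v - 366/v))
319355 + K(317) = 319355 + (-366 + 317² + 317³ - 366*317) = 319355 + (-366 + 100489 + 31855013 - 116022) = 319355 + 31839114 = 32158469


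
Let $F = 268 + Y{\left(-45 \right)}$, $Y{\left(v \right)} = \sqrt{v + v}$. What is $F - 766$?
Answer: $-498 + 3 i \sqrt{10} \approx -498.0 + 9.4868 i$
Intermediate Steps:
$Y{\left(v \right)} = \sqrt{2} \sqrt{v}$ ($Y{\left(v \right)} = \sqrt{2 v} = \sqrt{2} \sqrt{v}$)
$F = 268 + 3 i \sqrt{10}$ ($F = 268 + \sqrt{2} \sqrt{-45} = 268 + \sqrt{2} \cdot 3 i \sqrt{5} = 268 + 3 i \sqrt{10} \approx 268.0 + 9.4868 i$)
$F - 766 = \left(268 + 3 i \sqrt{10}\right) - 766 = -498 + 3 i \sqrt{10}$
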